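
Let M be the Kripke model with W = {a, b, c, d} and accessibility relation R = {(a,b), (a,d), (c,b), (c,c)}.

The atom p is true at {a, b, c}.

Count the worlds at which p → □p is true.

3

a: p is T, □p is F. ✗
b: p is T, □p is T. ✓
c: p is T, □p is T. ✓
d: p is F, □p is T. ✓
Satisfying worlds: {b, c, d}.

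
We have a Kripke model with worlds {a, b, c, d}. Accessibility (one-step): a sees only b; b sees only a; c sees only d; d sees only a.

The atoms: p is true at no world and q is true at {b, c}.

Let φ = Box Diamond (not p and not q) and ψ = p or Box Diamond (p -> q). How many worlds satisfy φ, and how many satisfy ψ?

2 and 4

For Box Diamond (not p and not q):
a: successors {b}; Diamond (not p and not q) there: b:T. ✓
b: successors {a}; Diamond (not p and not q) there: a:F. ✗
c: successors {d}; Diamond (not p and not q) there: d:T. ✓
d: successors {a}; Diamond (not p and not q) there: a:F. ✗
— 2 worlds.
For p or Box Diamond (p -> q):
a: p is F, Box Diamond (p -> q) is T. ✓
b: p is F, Box Diamond (p -> q) is T. ✓
c: p is F, Box Diamond (p -> q) is T. ✓
d: p is F, Box Diamond (p -> q) is T. ✓
— 4 worlds.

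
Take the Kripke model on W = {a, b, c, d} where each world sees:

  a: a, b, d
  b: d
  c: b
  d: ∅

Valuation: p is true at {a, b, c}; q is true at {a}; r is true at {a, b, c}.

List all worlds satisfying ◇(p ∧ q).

a: successors {a, b, d}; p ∧ q there: a:T, b:F, d:F. ✓
b: successors {d}; p ∧ q there: d:F. ✗
c: successors {b}; p ∧ q there: b:F. ✗
d: no successors, so ◇(p ∧ q) fails. ✗

{a}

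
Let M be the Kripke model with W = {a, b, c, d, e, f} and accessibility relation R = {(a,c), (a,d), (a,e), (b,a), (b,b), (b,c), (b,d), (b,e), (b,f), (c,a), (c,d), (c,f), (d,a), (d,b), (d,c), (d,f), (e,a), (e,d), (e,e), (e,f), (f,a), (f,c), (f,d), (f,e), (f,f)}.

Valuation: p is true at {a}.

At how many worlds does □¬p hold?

a: successors {c, d, e}; ¬p there: c:T, d:T, e:T. ✓
b: successors {a, b, c, d, e, f}; ¬p there: a:F, b:T, c:T, d:T, e:T, f:T. ✗
c: successors {a, d, f}; ¬p there: a:F, d:T, f:T. ✗
d: successors {a, b, c, f}; ¬p there: a:F, b:T, c:T, f:T. ✗
e: successors {a, d, e, f}; ¬p there: a:F, d:T, e:T, f:T. ✗
f: successors {a, c, d, e, f}; ¬p there: a:F, c:T, d:T, e:T, f:T. ✗
Satisfying worlds: {a}.

1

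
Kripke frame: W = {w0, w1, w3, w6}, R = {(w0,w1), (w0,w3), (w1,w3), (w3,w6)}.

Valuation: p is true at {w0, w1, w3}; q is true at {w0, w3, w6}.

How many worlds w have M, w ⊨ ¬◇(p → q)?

1

w0: ◇(p → q) is T. ✗
w1: ◇(p → q) is T. ✗
w3: ◇(p → q) is T. ✗
w6: ◇(p → q) is F. ✓
Satisfying worlds: {w6}.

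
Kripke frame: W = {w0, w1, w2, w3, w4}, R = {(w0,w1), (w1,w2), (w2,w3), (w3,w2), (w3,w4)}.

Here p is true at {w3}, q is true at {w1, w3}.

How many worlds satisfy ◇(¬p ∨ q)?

w0: successors {w1}; ¬p ∨ q there: w1:T. ✓
w1: successors {w2}; ¬p ∨ q there: w2:T. ✓
w2: successors {w3}; ¬p ∨ q there: w3:T. ✓
w3: successors {w2, w4}; ¬p ∨ q there: w2:T, w4:T. ✓
w4: no successors, so ◇(¬p ∨ q) fails. ✗
Satisfying worlds: {w0, w1, w2, w3}.

4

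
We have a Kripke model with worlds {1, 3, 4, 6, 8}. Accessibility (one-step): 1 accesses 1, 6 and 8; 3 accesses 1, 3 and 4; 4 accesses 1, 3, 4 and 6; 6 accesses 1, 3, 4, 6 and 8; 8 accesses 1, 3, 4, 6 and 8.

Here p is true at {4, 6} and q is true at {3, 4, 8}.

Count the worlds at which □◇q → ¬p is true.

1: □◇q is T, ¬p is T. ✓
3: □◇q is T, ¬p is T. ✓
4: □◇q is T, ¬p is F. ✗
6: □◇q is T, ¬p is F. ✗
8: □◇q is T, ¬p is T. ✓
Satisfying worlds: {1, 3, 8}.

3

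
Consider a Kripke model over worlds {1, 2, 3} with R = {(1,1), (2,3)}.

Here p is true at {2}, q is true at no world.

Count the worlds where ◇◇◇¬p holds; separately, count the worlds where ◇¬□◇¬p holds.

1 and 0

For ◇◇◇¬p:
1: successors {1}; ◇◇¬p there: 1:T. ✓
2: successors {3}; ◇◇¬p there: 3:F. ✗
3: no successors, so ◇◇◇¬p fails. ✗
— 1 world.
For ◇¬□◇¬p:
1: successors {1}; ¬□◇¬p there: 1:F. ✗
2: successors {3}; ¬□◇¬p there: 3:F. ✗
3: no successors, so ◇¬□◇¬p fails. ✗
— 0 worlds.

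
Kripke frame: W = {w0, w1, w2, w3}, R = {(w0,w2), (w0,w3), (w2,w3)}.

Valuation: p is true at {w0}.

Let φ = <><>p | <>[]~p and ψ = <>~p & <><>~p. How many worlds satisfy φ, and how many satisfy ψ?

2 and 1

For <><>p | <>[]~p:
w0: <><>p is F, <>[]~p is T. ✓
w1: <><>p is F, <>[]~p is F. ✗
w2: <><>p is F, <>[]~p is T. ✓
w3: <><>p is F, <>[]~p is F. ✗
— 2 worlds.
For <>~p & <><>~p:
w0: <>~p is T, <><>~p is T. ✓
w1: <>~p is F, <><>~p is F. ✗
w2: <>~p is T, <><>~p is F. ✗
w3: <>~p is F, <><>~p is F. ✗
— 1 world.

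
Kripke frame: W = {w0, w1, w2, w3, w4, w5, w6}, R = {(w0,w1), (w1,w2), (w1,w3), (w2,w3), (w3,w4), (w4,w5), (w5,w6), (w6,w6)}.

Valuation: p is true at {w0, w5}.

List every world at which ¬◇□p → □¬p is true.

{w0, w1, w2, w3, w5, w6}

w0: ¬◇□p is T, □¬p is T. ✓
w1: ¬◇□p is T, □¬p is T. ✓
w2: ¬◇□p is T, □¬p is T. ✓
w3: ¬◇□p is F, □¬p is T. ✓
w4: ¬◇□p is T, □¬p is F. ✗
w5: ¬◇□p is T, □¬p is T. ✓
w6: ¬◇□p is T, □¬p is T. ✓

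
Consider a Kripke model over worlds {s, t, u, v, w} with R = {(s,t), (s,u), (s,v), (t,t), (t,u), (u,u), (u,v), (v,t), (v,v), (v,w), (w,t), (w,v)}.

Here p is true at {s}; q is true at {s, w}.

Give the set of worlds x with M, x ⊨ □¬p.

s: successors {t, u, v}; ¬p there: t:T, u:T, v:T. ✓
t: successors {t, u}; ¬p there: t:T, u:T. ✓
u: successors {u, v}; ¬p there: u:T, v:T. ✓
v: successors {t, v, w}; ¬p there: t:T, v:T, w:T. ✓
w: successors {t, v}; ¬p there: t:T, v:T. ✓

{s, t, u, v, w}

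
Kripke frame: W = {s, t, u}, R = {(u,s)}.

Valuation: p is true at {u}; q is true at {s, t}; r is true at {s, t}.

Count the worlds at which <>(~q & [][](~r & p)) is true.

s: no successors, so <>(~q & [][](~r & p)) fails. ✗
t: no successors, so <>(~q & [][](~r & p)) fails. ✗
u: successors {s}; ~q & [][](~r & p) there: s:F. ✗
Satisfying worlds: ∅.

0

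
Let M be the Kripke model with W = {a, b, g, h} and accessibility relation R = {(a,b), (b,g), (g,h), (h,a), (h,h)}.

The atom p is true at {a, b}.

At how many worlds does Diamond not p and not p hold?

a: Diamond not p is F, not p is F. ✗
b: Diamond not p is T, not p is F. ✗
g: Diamond not p is T, not p is T. ✓
h: Diamond not p is T, not p is T. ✓
Satisfying worlds: {g, h}.

2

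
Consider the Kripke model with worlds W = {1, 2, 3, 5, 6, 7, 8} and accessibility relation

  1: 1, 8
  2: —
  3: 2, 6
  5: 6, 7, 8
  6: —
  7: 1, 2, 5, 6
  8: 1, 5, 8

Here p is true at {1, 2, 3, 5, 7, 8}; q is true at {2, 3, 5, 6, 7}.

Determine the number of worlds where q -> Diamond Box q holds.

1: q is F, Diamond Box q is F. ✓
2: q is T, Diamond Box q is F. ✗
3: q is T, Diamond Box q is T. ✓
5: q is T, Diamond Box q is T. ✓
6: q is T, Diamond Box q is F. ✗
7: q is T, Diamond Box q is T. ✓
8: q is F, Diamond Box q is F. ✓
Satisfying worlds: {1, 3, 5, 7, 8}.

5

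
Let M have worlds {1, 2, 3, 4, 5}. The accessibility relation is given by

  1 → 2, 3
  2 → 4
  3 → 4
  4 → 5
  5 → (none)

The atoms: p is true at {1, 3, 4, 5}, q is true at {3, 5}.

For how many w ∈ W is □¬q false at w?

1: successors {2, 3}; ¬q there: 2:T, 3:F. ✗
2: successors {4}; ¬q there: 4:T. ✓
3: successors {4}; ¬q there: 4:T. ✓
4: successors {5}; ¬q there: 5:F. ✗
5: no successors, so □¬q holds vacuously. ✓
Satisfying worlds: {2, 3, 5}.
So □¬q fails at the other 2 worlds.

2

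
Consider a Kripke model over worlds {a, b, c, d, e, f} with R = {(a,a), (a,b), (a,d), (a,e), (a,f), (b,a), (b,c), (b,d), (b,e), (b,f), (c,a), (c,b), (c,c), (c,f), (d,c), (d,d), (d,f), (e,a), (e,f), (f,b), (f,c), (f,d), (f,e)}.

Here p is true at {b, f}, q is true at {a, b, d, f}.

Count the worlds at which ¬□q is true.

5

a: □q is F. ✓
b: □q is F. ✓
c: □q is F. ✓
d: □q is F. ✓
e: □q is T. ✗
f: □q is F. ✓
Satisfying worlds: {a, b, c, d, f}.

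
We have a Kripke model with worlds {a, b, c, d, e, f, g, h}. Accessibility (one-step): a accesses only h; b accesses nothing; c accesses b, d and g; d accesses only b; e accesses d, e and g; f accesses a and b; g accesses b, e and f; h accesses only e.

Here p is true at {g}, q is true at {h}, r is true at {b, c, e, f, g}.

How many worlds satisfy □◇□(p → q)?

a: successors {h}; ◇□(p → q) there: h:F. ✗
b: no successors, so □◇□(p → q) holds vacuously. ✓
c: successors {b, d, g}; ◇□(p → q) there: b:F, d:T, g:T. ✗
d: successors {b}; ◇□(p → q) there: b:F. ✗
e: successors {d, e, g}; ◇□(p → q) there: d:T, e:T, g:T. ✓
f: successors {a, b}; ◇□(p → q) there: a:T, b:F. ✗
g: successors {b, e, f}; ◇□(p → q) there: b:F, e:T, f:T. ✗
h: successors {e}; ◇□(p → q) there: e:T. ✓
Satisfying worlds: {b, e, h}.

3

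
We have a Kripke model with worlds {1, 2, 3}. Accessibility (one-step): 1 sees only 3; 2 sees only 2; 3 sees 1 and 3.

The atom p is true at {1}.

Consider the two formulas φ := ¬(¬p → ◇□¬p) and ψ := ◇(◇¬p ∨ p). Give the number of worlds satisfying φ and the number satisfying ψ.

0 and 3

For ¬(¬p → ◇□¬p):
1: ¬p → ◇□¬p is T. ✗
2: ¬p → ◇□¬p is T. ✗
3: ¬p → ◇□¬p is T. ✗
— 0 worlds.
For ◇(◇¬p ∨ p):
1: successors {3}; ◇¬p ∨ p there: 3:T. ✓
2: successors {2}; ◇¬p ∨ p there: 2:T. ✓
3: successors {1, 3}; ◇¬p ∨ p there: 1:T, 3:T. ✓
— 3 worlds.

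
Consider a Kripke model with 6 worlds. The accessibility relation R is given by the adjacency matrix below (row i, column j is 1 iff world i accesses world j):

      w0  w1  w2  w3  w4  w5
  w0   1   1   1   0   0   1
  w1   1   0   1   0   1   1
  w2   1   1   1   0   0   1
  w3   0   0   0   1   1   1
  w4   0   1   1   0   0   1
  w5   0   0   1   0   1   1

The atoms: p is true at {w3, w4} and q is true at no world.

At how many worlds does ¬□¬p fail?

w0: □¬p is T. ✗
w1: □¬p is F. ✓
w2: □¬p is T. ✗
w3: □¬p is F. ✓
w4: □¬p is T. ✗
w5: □¬p is F. ✓
Satisfying worlds: {w1, w3, w5}.
So ¬□¬p fails at the other 3 worlds.

3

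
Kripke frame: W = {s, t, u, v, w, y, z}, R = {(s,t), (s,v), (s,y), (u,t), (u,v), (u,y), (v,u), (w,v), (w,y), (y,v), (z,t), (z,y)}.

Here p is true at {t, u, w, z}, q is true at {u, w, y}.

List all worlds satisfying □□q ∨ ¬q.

s: □□q is F, ¬q is T. ✓
t: □□q is T, ¬q is T. ✓
u: □□q is F, ¬q is F. ✗
v: □□q is F, ¬q is T. ✓
w: □□q is F, ¬q is F. ✗
y: □□q is T, ¬q is F. ✓
z: □□q is F, ¬q is T. ✓

{s, t, v, y, z}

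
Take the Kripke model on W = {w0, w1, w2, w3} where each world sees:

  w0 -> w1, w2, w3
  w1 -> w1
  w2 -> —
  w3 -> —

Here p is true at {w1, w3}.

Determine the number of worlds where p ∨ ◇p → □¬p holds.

2

w0: p ∨ ◇p is T, □¬p is F. ✗
w1: p ∨ ◇p is T, □¬p is F. ✗
w2: p ∨ ◇p is F, □¬p is T. ✓
w3: p ∨ ◇p is T, □¬p is T. ✓
Satisfying worlds: {w2, w3}.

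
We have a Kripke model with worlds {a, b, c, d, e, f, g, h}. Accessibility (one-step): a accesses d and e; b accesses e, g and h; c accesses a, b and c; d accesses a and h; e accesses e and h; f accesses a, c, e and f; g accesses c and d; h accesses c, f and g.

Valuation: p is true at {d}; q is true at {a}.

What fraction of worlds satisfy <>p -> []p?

a: <>p is T, []p is F. ✗
b: <>p is F, []p is F. ✓
c: <>p is F, []p is F. ✓
d: <>p is F, []p is F. ✓
e: <>p is F, []p is F. ✓
f: <>p is F, []p is F. ✓
g: <>p is T, []p is F. ✗
h: <>p is F, []p is F. ✓
That's 6 of 8 worlds, so 6/8 = 3/4.

3/4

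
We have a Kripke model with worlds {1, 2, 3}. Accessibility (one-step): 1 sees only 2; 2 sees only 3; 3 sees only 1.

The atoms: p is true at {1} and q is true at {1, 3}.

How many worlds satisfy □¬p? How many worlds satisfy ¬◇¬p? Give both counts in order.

For □¬p:
1: successors {2}; ¬p there: 2:T. ✓
2: successors {3}; ¬p there: 3:T. ✓
3: successors {1}; ¬p there: 1:F. ✗
— 2 worlds.
For ¬◇¬p:
1: ◇¬p is T. ✗
2: ◇¬p is T. ✗
3: ◇¬p is F. ✓
— 1 world.

2 and 1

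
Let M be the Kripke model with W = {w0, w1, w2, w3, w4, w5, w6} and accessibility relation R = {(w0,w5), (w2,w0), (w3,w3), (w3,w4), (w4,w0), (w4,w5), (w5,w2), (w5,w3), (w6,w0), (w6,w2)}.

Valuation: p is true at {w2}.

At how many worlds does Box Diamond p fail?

w0: successors {w5}; Diamond p there: w5:T. ✓
w1: no successors, so Box Diamond p holds vacuously. ✓
w2: successors {w0}; Diamond p there: w0:F. ✗
w3: successors {w3, w4}; Diamond p there: w3:F, w4:F. ✗
w4: successors {w0, w5}; Diamond p there: w0:F, w5:T. ✗
w5: successors {w2, w3}; Diamond p there: w2:F, w3:F. ✗
w6: successors {w0, w2}; Diamond p there: w0:F, w2:F. ✗
Satisfying worlds: {w0, w1}.
So Box Diamond p fails at the other 5 worlds.

5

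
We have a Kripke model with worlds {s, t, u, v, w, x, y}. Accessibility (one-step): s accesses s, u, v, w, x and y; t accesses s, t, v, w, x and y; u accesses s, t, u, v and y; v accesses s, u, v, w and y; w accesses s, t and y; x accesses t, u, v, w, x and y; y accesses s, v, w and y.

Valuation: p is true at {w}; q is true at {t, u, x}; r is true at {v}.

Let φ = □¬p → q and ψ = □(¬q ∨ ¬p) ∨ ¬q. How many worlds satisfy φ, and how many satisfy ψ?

6 and 7

For □¬p → q:
s: □¬p is F, q is F. ✓
t: □¬p is F, q is T. ✓
u: □¬p is T, q is T. ✓
v: □¬p is F, q is F. ✓
w: □¬p is T, q is F. ✗
x: □¬p is F, q is T. ✓
y: □¬p is F, q is F. ✓
— 6 worlds.
For □(¬q ∨ ¬p) ∨ ¬q:
s: □(¬q ∨ ¬p) is T, ¬q is T. ✓
t: □(¬q ∨ ¬p) is T, ¬q is F. ✓
u: □(¬q ∨ ¬p) is T, ¬q is F. ✓
v: □(¬q ∨ ¬p) is T, ¬q is T. ✓
w: □(¬q ∨ ¬p) is T, ¬q is T. ✓
x: □(¬q ∨ ¬p) is T, ¬q is F. ✓
y: □(¬q ∨ ¬p) is T, ¬q is T. ✓
— 7 worlds.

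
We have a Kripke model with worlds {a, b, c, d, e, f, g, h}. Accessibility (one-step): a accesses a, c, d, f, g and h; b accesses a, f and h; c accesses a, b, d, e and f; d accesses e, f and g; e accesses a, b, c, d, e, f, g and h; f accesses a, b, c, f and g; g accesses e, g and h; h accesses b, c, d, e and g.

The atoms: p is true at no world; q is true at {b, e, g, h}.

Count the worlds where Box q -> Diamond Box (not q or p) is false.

a: Box q is F, Diamond Box (not q or p) is F. ✓
b: Box q is F, Diamond Box (not q or p) is F. ✓
c: Box q is F, Diamond Box (not q or p) is F. ✓
d: Box q is F, Diamond Box (not q or p) is F. ✓
e: Box q is F, Diamond Box (not q or p) is F. ✓
f: Box q is F, Diamond Box (not q or p) is F. ✓
g: Box q is T, Diamond Box (not q or p) is F. ✗
h: Box q is F, Diamond Box (not q or p) is F. ✓
Satisfying worlds: {a, b, c, d, e, f, h}.
So Box q -> Diamond Box (not q or p) fails at the other 1 world.

1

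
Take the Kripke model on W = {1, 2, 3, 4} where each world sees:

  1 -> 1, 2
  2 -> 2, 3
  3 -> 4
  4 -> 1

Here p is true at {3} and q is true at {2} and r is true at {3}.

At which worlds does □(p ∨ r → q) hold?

{1, 3, 4}

1: successors {1, 2}; p ∨ r → q there: 1:T, 2:T. ✓
2: successors {2, 3}; p ∨ r → q there: 2:T, 3:F. ✗
3: successors {4}; p ∨ r → q there: 4:T. ✓
4: successors {1}; p ∨ r → q there: 1:T. ✓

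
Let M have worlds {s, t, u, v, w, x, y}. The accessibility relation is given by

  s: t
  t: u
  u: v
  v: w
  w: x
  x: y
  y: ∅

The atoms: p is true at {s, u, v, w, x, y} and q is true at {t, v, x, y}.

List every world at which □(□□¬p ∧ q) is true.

{w, x, y}

s: successors {t}; □□¬p ∧ q there: t:F. ✗
t: successors {u}; □□¬p ∧ q there: u:F. ✗
u: successors {v}; □□¬p ∧ q there: v:F. ✗
v: successors {w}; □□¬p ∧ q there: w:F. ✗
w: successors {x}; □□¬p ∧ q there: x:T. ✓
x: successors {y}; □□¬p ∧ q there: y:T. ✓
y: no successors, so □(□□¬p ∧ q) holds vacuously. ✓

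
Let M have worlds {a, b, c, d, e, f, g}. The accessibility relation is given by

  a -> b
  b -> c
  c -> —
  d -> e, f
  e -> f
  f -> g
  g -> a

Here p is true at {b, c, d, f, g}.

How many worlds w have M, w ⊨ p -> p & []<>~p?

a: p is F, p & []<>~p is F. ✓
b: p is T, p & []<>~p is F. ✗
c: p is T, p & []<>~p is T. ✓
d: p is T, p & []<>~p is F. ✗
e: p is F, p & []<>~p is F. ✓
f: p is T, p & []<>~p is T. ✓
g: p is T, p & []<>~p is F. ✗
Satisfying worlds: {a, c, e, f}.

4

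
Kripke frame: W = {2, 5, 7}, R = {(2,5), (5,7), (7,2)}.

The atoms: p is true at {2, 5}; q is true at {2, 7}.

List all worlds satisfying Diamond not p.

2: successors {5}; not p there: 5:F. ✗
5: successors {7}; not p there: 7:T. ✓
7: successors {2}; not p there: 2:F. ✗

{5}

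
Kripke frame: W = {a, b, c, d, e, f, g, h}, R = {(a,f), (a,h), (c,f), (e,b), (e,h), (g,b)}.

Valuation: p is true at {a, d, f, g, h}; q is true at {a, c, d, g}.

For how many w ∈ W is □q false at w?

a: successors {f, h}; q there: f:F, h:F. ✗
b: no successors, so □q holds vacuously. ✓
c: successors {f}; q there: f:F. ✗
d: no successors, so □q holds vacuously. ✓
e: successors {b, h}; q there: b:F, h:F. ✗
f: no successors, so □q holds vacuously. ✓
g: successors {b}; q there: b:F. ✗
h: no successors, so □q holds vacuously. ✓
Satisfying worlds: {b, d, f, h}.
So □q fails at the other 4 worlds.

4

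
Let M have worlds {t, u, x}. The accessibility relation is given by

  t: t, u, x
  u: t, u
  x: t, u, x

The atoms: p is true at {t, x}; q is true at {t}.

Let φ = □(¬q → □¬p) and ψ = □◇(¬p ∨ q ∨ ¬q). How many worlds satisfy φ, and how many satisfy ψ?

0 and 3

For □(¬q → □¬p):
t: successors {t, u, x}; ¬q → □¬p there: t:T, u:F, x:F. ✗
u: successors {t, u}; ¬q → □¬p there: t:T, u:F. ✗
x: successors {t, u, x}; ¬q → □¬p there: t:T, u:F, x:F. ✗
— 0 worlds.
For □◇(¬p ∨ q ∨ ¬q):
t: successors {t, u, x}; ◇(¬p ∨ q ∨ ¬q) there: t:T, u:T, x:T. ✓
u: successors {t, u}; ◇(¬p ∨ q ∨ ¬q) there: t:T, u:T. ✓
x: successors {t, u, x}; ◇(¬p ∨ q ∨ ¬q) there: t:T, u:T, x:T. ✓
— 3 worlds.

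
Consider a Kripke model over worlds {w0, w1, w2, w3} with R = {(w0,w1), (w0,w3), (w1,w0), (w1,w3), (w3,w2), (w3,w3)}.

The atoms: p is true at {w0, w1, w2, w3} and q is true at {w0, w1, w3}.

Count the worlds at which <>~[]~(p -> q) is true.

w0: successors {w1, w3}; ~[]~(p -> q) there: w1:T, w3:T. ✓
w1: successors {w0, w3}; ~[]~(p -> q) there: w0:T, w3:T. ✓
w2: no successors, so <>~[]~(p -> q) fails. ✗
w3: successors {w2, w3}; ~[]~(p -> q) there: w2:F, w3:T. ✓
Satisfying worlds: {w0, w1, w3}.

3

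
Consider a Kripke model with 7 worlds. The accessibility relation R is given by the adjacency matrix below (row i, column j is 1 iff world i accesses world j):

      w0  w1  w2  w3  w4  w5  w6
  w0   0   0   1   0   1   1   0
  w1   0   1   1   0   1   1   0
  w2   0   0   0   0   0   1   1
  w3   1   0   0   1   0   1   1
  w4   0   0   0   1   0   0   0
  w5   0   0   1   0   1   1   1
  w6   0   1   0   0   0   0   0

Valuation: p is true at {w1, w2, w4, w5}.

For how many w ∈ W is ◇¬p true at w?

4

w0: successors {w2, w4, w5}; ¬p there: w2:F, w4:F, w5:F. ✗
w1: successors {w1, w2, w4, w5}; ¬p there: w1:F, w2:F, w4:F, w5:F. ✗
w2: successors {w5, w6}; ¬p there: w5:F, w6:T. ✓
w3: successors {w0, w3, w5, w6}; ¬p there: w0:T, w3:T, w5:F, w6:T. ✓
w4: successors {w3}; ¬p there: w3:T. ✓
w5: successors {w2, w4, w5, w6}; ¬p there: w2:F, w4:F, w5:F, w6:T. ✓
w6: successors {w1}; ¬p there: w1:F. ✗
Satisfying worlds: {w2, w3, w4, w5}.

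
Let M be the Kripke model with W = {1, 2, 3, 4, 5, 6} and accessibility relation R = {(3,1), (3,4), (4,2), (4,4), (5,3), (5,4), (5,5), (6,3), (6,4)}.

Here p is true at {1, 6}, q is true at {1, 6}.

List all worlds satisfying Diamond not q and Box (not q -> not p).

1: Diamond not q is F, Box (not q -> not p) is T. ✗
2: Diamond not q is F, Box (not q -> not p) is T. ✗
3: Diamond not q is T, Box (not q -> not p) is T. ✓
4: Diamond not q is T, Box (not q -> not p) is T. ✓
5: Diamond not q is T, Box (not q -> not p) is T. ✓
6: Diamond not q is T, Box (not q -> not p) is T. ✓

{3, 4, 5, 6}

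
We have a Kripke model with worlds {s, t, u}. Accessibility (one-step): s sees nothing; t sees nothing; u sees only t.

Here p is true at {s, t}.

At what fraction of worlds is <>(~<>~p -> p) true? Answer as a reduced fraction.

1/3

s: no successors, so <>(~<>~p -> p) fails. ✗
t: no successors, so <>(~<>~p -> p) fails. ✗
u: successors {t}; ~<>~p -> p there: t:T. ✓
That's 1 of 3 worlds, so 1/3.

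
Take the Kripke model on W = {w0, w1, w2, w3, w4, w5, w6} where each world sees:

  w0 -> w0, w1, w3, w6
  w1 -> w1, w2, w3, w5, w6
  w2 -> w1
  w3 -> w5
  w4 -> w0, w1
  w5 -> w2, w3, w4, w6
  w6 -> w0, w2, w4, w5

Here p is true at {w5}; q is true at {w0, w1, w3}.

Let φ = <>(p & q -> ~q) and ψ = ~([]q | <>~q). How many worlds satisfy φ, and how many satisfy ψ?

7 and 0

For <>(p & q -> ~q):
w0: successors {w0, w1, w3, w6}; p & q -> ~q there: w0:T, w1:T, w3:T, w6:T. ✓
w1: successors {w1, w2, w3, w5, w6}; p & q -> ~q there: w1:T, w2:T, w3:T, w5:T, w6:T. ✓
w2: successors {w1}; p & q -> ~q there: w1:T. ✓
w3: successors {w5}; p & q -> ~q there: w5:T. ✓
w4: successors {w0, w1}; p & q -> ~q there: w0:T, w1:T. ✓
w5: successors {w2, w3, w4, w6}; p & q -> ~q there: w2:T, w3:T, w4:T, w6:T. ✓
w6: successors {w0, w2, w4, w5}; p & q -> ~q there: w0:T, w2:T, w4:T, w5:T. ✓
— 7 worlds.
For ~([]q | <>~q):
w0: []q | <>~q is T. ✗
w1: []q | <>~q is T. ✗
w2: []q | <>~q is T. ✗
w3: []q | <>~q is T. ✗
w4: []q | <>~q is T. ✗
w5: []q | <>~q is T. ✗
w6: []q | <>~q is T. ✗
— 0 worlds.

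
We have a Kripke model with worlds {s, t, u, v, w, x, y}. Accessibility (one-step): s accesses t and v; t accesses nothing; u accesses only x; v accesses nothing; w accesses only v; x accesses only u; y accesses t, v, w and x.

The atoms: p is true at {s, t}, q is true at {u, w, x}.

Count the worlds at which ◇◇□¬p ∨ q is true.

s: ◇◇□¬p is F, q is F. ✗
t: ◇◇□¬p is F, q is F. ✗
u: ◇◇□¬p is T, q is T. ✓
v: ◇◇□¬p is F, q is F. ✗
w: ◇◇□¬p is F, q is T. ✓
x: ◇◇□¬p is T, q is T. ✓
y: ◇◇□¬p is T, q is F. ✓
Satisfying worlds: {u, w, x, y}.

4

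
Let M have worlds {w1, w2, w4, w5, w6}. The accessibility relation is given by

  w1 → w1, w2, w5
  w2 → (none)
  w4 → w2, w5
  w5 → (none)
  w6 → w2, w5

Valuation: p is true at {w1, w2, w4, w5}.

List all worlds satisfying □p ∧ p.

{w1, w2, w4, w5}

w1: □p is T, p is T. ✓
w2: □p is T, p is T. ✓
w4: □p is T, p is T. ✓
w5: □p is T, p is T. ✓
w6: □p is T, p is F. ✗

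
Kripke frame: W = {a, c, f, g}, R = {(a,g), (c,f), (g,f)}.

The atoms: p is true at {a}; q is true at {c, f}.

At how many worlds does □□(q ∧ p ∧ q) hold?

3

a: successors {g}; □(q ∧ p ∧ q) there: g:F. ✗
c: successors {f}; □(q ∧ p ∧ q) there: f:T. ✓
f: no successors, so □□(q ∧ p ∧ q) holds vacuously. ✓
g: successors {f}; □(q ∧ p ∧ q) there: f:T. ✓
Satisfying worlds: {c, f, g}.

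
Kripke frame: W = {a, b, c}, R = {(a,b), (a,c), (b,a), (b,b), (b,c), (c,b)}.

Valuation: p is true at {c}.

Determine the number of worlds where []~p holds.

1

a: successors {b, c}; ~p there: b:T, c:F. ✗
b: successors {a, b, c}; ~p there: a:T, b:T, c:F. ✗
c: successors {b}; ~p there: b:T. ✓
Satisfying worlds: {c}.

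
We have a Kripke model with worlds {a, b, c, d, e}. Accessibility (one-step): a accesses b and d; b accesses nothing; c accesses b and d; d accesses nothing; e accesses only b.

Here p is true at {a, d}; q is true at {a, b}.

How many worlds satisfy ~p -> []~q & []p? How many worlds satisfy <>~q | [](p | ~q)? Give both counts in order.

For ~p -> []~q & []p:
a: ~p is F, []~q & []p is F. ✓
b: ~p is T, []~q & []p is T. ✓
c: ~p is T, []~q & []p is F. ✗
d: ~p is F, []~q & []p is T. ✓
e: ~p is T, []~q & []p is F. ✗
— 3 worlds.
For <>~q | [](p | ~q):
a: <>~q is T, [](p | ~q) is F. ✓
b: <>~q is F, [](p | ~q) is T. ✓
c: <>~q is T, [](p | ~q) is F. ✓
d: <>~q is F, [](p | ~q) is T. ✓
e: <>~q is F, [](p | ~q) is F. ✗
— 4 worlds.

3 and 4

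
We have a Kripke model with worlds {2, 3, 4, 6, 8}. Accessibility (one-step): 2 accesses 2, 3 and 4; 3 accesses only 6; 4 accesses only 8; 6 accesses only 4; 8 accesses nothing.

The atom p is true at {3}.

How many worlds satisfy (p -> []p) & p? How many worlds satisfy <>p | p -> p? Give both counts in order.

0 and 4

For (p -> []p) & p:
2: p -> []p is T, p is F. ✗
3: p -> []p is F, p is T. ✗
4: p -> []p is T, p is F. ✗
6: p -> []p is T, p is F. ✗
8: p -> []p is T, p is F. ✗
— 0 worlds.
For <>p | p -> p:
2: <>p | p is T, p is F. ✗
3: <>p | p is T, p is T. ✓
4: <>p | p is F, p is F. ✓
6: <>p | p is F, p is F. ✓
8: <>p | p is F, p is F. ✓
— 4 worlds.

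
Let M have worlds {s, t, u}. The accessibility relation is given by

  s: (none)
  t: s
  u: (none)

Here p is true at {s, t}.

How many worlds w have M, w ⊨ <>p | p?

2

s: <>p is F, p is T. ✓
t: <>p is T, p is T. ✓
u: <>p is F, p is F. ✗
Satisfying worlds: {s, t}.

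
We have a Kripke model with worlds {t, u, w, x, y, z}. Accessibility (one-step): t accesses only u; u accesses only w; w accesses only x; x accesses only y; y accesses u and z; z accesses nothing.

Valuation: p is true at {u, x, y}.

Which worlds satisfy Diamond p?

{t, w, x, y}

t: successors {u}; p there: u:T. ✓
u: successors {w}; p there: w:F. ✗
w: successors {x}; p there: x:T. ✓
x: successors {y}; p there: y:T. ✓
y: successors {u, z}; p there: u:T, z:F. ✓
z: no successors, so Diamond p fails. ✗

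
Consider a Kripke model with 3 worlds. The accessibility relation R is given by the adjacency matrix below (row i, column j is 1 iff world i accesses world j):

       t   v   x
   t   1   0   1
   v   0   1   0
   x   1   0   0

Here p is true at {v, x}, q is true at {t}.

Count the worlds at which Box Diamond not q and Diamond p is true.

t: Box Diamond not q is F, Diamond p is T. ✗
v: Box Diamond not q is T, Diamond p is T. ✓
x: Box Diamond not q is T, Diamond p is F. ✗
Satisfying worlds: {v}.

1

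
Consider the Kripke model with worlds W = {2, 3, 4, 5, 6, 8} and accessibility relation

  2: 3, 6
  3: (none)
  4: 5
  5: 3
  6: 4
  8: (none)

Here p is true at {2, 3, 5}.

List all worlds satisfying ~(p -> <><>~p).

{3, 5}

2: p -> <><>~p is T. ✗
3: p -> <><>~p is F. ✓
4: p -> <><>~p is T. ✗
5: p -> <><>~p is F. ✓
6: p -> <><>~p is T. ✗
8: p -> <><>~p is T. ✗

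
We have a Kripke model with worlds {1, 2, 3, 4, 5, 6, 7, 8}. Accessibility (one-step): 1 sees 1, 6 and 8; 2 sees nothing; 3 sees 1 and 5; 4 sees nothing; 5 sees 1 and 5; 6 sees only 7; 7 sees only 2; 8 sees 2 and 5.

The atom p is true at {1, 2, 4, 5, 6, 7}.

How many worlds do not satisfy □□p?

3

1: successors {1, 6, 8}; □p there: 1:F, 6:T, 8:T. ✗
2: no successors, so □□p holds vacuously. ✓
3: successors {1, 5}; □p there: 1:F, 5:T. ✗
4: no successors, so □□p holds vacuously. ✓
5: successors {1, 5}; □p there: 1:F, 5:T. ✗
6: successors {7}; □p there: 7:T. ✓
7: successors {2}; □p there: 2:T. ✓
8: successors {2, 5}; □p there: 2:T, 5:T. ✓
Satisfying worlds: {2, 4, 6, 7, 8}.
So □□p fails at the other 3 worlds.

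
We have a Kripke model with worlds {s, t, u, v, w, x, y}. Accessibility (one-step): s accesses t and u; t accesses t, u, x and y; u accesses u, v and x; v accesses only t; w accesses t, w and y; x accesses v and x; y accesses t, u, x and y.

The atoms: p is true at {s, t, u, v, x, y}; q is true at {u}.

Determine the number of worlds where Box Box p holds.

6

s: successors {t, u}; Box p there: t:T, u:T. ✓
t: successors {t, u, x, y}; Box p there: t:T, u:T, x:T, y:T. ✓
u: successors {u, v, x}; Box p there: u:T, v:T, x:T. ✓
v: successors {t}; Box p there: t:T. ✓
w: successors {t, w, y}; Box p there: t:T, w:F, y:T. ✗
x: successors {v, x}; Box p there: v:T, x:T. ✓
y: successors {t, u, x, y}; Box p there: t:T, u:T, x:T, y:T. ✓
Satisfying worlds: {s, t, u, v, x, y}.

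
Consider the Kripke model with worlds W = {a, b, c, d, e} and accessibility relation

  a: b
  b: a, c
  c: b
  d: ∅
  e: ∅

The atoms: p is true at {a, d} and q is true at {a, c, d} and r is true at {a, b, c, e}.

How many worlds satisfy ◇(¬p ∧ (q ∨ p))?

a: successors {b}; ¬p ∧ (q ∨ p) there: b:F. ✗
b: successors {a, c}; ¬p ∧ (q ∨ p) there: a:F, c:T. ✓
c: successors {b}; ¬p ∧ (q ∨ p) there: b:F. ✗
d: no successors, so ◇(¬p ∧ (q ∨ p)) fails. ✗
e: no successors, so ◇(¬p ∧ (q ∨ p)) fails. ✗
Satisfying worlds: {b}.

1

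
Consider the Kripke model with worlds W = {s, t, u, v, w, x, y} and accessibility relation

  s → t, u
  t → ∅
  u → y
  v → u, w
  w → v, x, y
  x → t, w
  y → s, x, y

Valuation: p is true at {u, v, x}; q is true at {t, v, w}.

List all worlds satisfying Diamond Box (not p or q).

s: successors {t, u}; Box (not p or q) there: t:T, u:T. ✓
t: no successors, so Diamond Box (not p or q) fails. ✗
u: successors {y}; Box (not p or q) there: y:F. ✗
v: successors {u, w}; Box (not p or q) there: u:T, w:F. ✓
w: successors {v, x, y}; Box (not p or q) there: v:F, x:T, y:F. ✓
x: successors {t, w}; Box (not p or q) there: t:T, w:F. ✓
y: successors {s, x, y}; Box (not p or q) there: s:F, x:T, y:F. ✓

{s, v, w, x, y}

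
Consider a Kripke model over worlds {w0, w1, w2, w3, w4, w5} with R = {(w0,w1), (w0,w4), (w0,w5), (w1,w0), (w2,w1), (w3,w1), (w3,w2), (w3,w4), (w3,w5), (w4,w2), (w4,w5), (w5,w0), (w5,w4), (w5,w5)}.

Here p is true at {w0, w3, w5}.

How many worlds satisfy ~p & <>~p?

2

w0: ~p is F, <>~p is T. ✗
w1: ~p is T, <>~p is F. ✗
w2: ~p is T, <>~p is T. ✓
w3: ~p is F, <>~p is T. ✗
w4: ~p is T, <>~p is T. ✓
w5: ~p is F, <>~p is T. ✗
Satisfying worlds: {w2, w4}.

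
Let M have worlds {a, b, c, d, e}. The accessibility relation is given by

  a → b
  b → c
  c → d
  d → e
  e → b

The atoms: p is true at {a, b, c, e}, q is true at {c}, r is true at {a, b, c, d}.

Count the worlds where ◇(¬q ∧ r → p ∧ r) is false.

1

a: successors {b}; ¬q ∧ r → p ∧ r there: b:T. ✓
b: successors {c}; ¬q ∧ r → p ∧ r there: c:T. ✓
c: successors {d}; ¬q ∧ r → p ∧ r there: d:F. ✗
d: successors {e}; ¬q ∧ r → p ∧ r there: e:T. ✓
e: successors {b}; ¬q ∧ r → p ∧ r there: b:T. ✓
Satisfying worlds: {a, b, d, e}.
So ◇(¬q ∧ r → p ∧ r) fails at the other 1 world.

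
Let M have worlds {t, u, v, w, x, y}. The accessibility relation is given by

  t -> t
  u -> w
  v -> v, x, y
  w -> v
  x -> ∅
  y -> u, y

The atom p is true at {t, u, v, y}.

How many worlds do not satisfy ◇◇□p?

t: successors {t}; ◇□p there: t:T. ✓
u: successors {w}; ◇□p there: w:F. ✗
v: successors {v, x, y}; ◇□p there: v:T, x:F, y:T. ✓
w: successors {v}; ◇□p there: v:T. ✓
x: no successors, so ◇◇□p fails. ✗
y: successors {u, y}; ◇□p there: u:T, y:T. ✓
Satisfying worlds: {t, v, w, y}.
So ◇◇□p fails at the other 2 worlds.

2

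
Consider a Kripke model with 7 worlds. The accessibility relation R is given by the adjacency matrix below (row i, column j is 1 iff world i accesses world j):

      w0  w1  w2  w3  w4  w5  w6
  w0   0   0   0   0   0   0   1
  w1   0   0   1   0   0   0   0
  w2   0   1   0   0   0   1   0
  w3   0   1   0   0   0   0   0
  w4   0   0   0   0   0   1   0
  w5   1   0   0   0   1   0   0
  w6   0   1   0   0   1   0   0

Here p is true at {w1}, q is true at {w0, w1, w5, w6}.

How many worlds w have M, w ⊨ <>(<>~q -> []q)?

3

w0: successors {w6}; <>~q -> []q there: w6:F. ✗
w1: successors {w2}; <>~q -> []q there: w2:T. ✓
w2: successors {w1, w5}; <>~q -> []q there: w1:F, w5:F. ✗
w3: successors {w1}; <>~q -> []q there: w1:F. ✗
w4: successors {w5}; <>~q -> []q there: w5:F. ✗
w5: successors {w0, w4}; <>~q -> []q there: w0:T, w4:T. ✓
w6: successors {w1, w4}; <>~q -> []q there: w1:F, w4:T. ✓
Satisfying worlds: {w1, w5, w6}.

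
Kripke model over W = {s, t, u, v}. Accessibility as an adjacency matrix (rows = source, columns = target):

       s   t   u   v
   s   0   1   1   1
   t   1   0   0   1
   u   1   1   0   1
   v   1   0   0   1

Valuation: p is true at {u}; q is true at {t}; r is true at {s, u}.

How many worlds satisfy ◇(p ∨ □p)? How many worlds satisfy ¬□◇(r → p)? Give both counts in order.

For ◇(p ∨ □p):
s: successors {t, u, v}; p ∨ □p there: t:F, u:T, v:F. ✓
t: successors {s, v}; p ∨ □p there: s:F, v:F. ✗
u: successors {s, t, v}; p ∨ □p there: s:F, t:F, v:F. ✗
v: successors {s, v}; p ∨ □p there: s:F, v:F. ✗
— 1 world.
For ¬□◇(r → p):
s: □◇(r → p) is T. ✗
t: □◇(r → p) is T. ✗
u: □◇(r → p) is T. ✗
v: □◇(r → p) is T. ✗
— 0 worlds.

1 and 0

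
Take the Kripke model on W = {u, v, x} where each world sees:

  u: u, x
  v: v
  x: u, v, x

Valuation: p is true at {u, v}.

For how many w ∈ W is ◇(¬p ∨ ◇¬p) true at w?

u: successors {u, x}; ¬p ∨ ◇¬p there: u:T, x:T. ✓
v: successors {v}; ¬p ∨ ◇¬p there: v:F. ✗
x: successors {u, v, x}; ¬p ∨ ◇¬p there: u:T, v:F, x:T. ✓
Satisfying worlds: {u, x}.

2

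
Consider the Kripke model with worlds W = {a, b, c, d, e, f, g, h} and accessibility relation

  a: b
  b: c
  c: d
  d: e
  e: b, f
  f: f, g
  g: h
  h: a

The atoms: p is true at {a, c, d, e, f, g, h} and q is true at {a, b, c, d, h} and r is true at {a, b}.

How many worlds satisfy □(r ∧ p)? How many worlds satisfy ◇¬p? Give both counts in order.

1 and 2

For □(r ∧ p):
a: successors {b}; r ∧ p there: b:F. ✗
b: successors {c}; r ∧ p there: c:F. ✗
c: successors {d}; r ∧ p there: d:F. ✗
d: successors {e}; r ∧ p there: e:F. ✗
e: successors {b, f}; r ∧ p there: b:F, f:F. ✗
f: successors {f, g}; r ∧ p there: f:F, g:F. ✗
g: successors {h}; r ∧ p there: h:F. ✗
h: successors {a}; r ∧ p there: a:T. ✓
— 1 world.
For ◇¬p:
a: successors {b}; ¬p there: b:T. ✓
b: successors {c}; ¬p there: c:F. ✗
c: successors {d}; ¬p there: d:F. ✗
d: successors {e}; ¬p there: e:F. ✗
e: successors {b, f}; ¬p there: b:T, f:F. ✓
f: successors {f, g}; ¬p there: f:F, g:F. ✗
g: successors {h}; ¬p there: h:F. ✗
h: successors {a}; ¬p there: a:F. ✗
— 2 worlds.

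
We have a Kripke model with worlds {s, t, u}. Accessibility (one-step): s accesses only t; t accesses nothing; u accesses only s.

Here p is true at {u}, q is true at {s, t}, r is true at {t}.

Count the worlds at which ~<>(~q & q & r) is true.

s: <>(~q & q & r) is F. ✓
t: <>(~q & q & r) is F. ✓
u: <>(~q & q & r) is F. ✓
Satisfying worlds: {s, t, u}.

3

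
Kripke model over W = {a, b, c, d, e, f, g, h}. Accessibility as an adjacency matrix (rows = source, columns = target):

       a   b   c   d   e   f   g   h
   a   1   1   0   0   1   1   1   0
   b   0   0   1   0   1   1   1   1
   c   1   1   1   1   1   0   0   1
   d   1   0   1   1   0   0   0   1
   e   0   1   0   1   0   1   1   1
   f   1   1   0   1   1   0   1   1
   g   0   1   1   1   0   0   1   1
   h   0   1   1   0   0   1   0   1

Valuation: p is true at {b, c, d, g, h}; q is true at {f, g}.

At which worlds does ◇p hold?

{a, b, c, d, e, f, g, h}

a: successors {a, b, e, f, g}; p there: a:F, b:T, e:F, f:F, g:T. ✓
b: successors {c, e, f, g, h}; p there: c:T, e:F, f:F, g:T, h:T. ✓
c: successors {a, b, c, d, e, h}; p there: a:F, b:T, c:T, d:T, e:F, h:T. ✓
d: successors {a, c, d, h}; p there: a:F, c:T, d:T, h:T. ✓
e: successors {b, d, f, g, h}; p there: b:T, d:T, f:F, g:T, h:T. ✓
f: successors {a, b, d, e, g, h}; p there: a:F, b:T, d:T, e:F, g:T, h:T. ✓
g: successors {b, c, d, g, h}; p there: b:T, c:T, d:T, g:T, h:T. ✓
h: successors {b, c, f, h}; p there: b:T, c:T, f:F, h:T. ✓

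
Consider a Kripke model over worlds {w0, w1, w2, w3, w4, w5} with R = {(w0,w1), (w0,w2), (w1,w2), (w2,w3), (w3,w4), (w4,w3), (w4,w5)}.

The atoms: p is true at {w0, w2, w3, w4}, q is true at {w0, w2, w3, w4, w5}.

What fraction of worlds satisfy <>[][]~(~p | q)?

1/6

w0: successors {w1, w2}; [][]~(~p | q) there: w1:F, w2:F. ✗
w1: successors {w2}; [][]~(~p | q) there: w2:F. ✗
w2: successors {w3}; [][]~(~p | q) there: w3:F. ✗
w3: successors {w4}; [][]~(~p | q) there: w4:F. ✗
w4: successors {w3, w5}; [][]~(~p | q) there: w3:F, w5:T. ✓
w5: no successors, so <>[][]~(~p | q) fails. ✗
That's 1 of 6 worlds, so 1/6.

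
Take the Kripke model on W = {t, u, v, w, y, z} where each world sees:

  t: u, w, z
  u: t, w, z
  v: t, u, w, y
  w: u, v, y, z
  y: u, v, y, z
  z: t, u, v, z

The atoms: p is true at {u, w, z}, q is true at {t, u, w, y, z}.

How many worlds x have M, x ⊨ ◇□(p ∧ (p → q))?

t: successors {u, w, z}; □(p ∧ (p → q)) there: u:F, w:F, z:F. ✗
u: successors {t, w, z}; □(p ∧ (p → q)) there: t:T, w:F, z:F. ✓
v: successors {t, u, w, y}; □(p ∧ (p → q)) there: t:T, u:F, w:F, y:F. ✓
w: successors {u, v, y, z}; □(p ∧ (p → q)) there: u:F, v:F, y:F, z:F. ✗
y: successors {u, v, y, z}; □(p ∧ (p → q)) there: u:F, v:F, y:F, z:F. ✗
z: successors {t, u, v, z}; □(p ∧ (p → q)) there: t:T, u:F, v:F, z:F. ✓
Satisfying worlds: {u, v, z}.

3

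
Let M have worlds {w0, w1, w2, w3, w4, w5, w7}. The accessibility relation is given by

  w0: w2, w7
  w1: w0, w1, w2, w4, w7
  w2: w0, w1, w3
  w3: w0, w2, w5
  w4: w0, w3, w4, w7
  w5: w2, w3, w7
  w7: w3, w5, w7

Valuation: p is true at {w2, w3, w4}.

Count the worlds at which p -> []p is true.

4

w0: p is F, []p is F. ✓
w1: p is F, []p is F. ✓
w2: p is T, []p is F. ✗
w3: p is T, []p is F. ✗
w4: p is T, []p is F. ✗
w5: p is F, []p is F. ✓
w7: p is F, []p is F. ✓
Satisfying worlds: {w0, w1, w5, w7}.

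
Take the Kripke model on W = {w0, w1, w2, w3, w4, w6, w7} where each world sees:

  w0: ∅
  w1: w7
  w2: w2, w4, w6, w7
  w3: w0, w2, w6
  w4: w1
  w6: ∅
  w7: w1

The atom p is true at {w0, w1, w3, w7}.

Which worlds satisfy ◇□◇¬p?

{w2, w3}

w0: no successors, so ◇□◇¬p fails. ✗
w1: successors {w7}; □◇¬p there: w7:F. ✗
w2: successors {w2, w4, w6, w7}; □◇¬p there: w2:F, w4:F, w6:T, w7:F. ✓
w3: successors {w0, w2, w6}; □◇¬p there: w0:T, w2:F, w6:T. ✓
w4: successors {w1}; □◇¬p there: w1:F. ✗
w6: no successors, so ◇□◇¬p fails. ✗
w7: successors {w1}; □◇¬p there: w1:F. ✗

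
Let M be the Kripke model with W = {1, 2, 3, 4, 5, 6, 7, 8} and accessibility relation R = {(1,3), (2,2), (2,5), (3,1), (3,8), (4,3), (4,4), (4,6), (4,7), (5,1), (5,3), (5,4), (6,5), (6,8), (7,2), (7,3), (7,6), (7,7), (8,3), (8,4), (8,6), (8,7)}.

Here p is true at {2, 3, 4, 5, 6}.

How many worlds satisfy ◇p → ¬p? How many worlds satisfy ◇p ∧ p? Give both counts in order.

4 and 4

For ◇p → ¬p:
1: ◇p is T, ¬p is T. ✓
2: ◇p is T, ¬p is F. ✗
3: ◇p is F, ¬p is F. ✓
4: ◇p is T, ¬p is F. ✗
5: ◇p is T, ¬p is F. ✗
6: ◇p is T, ¬p is F. ✗
7: ◇p is T, ¬p is T. ✓
8: ◇p is T, ¬p is T. ✓
— 4 worlds.
For ◇p ∧ p:
1: ◇p is T, p is F. ✗
2: ◇p is T, p is T. ✓
3: ◇p is F, p is T. ✗
4: ◇p is T, p is T. ✓
5: ◇p is T, p is T. ✓
6: ◇p is T, p is T. ✓
7: ◇p is T, p is F. ✗
8: ◇p is T, p is F. ✗
— 4 worlds.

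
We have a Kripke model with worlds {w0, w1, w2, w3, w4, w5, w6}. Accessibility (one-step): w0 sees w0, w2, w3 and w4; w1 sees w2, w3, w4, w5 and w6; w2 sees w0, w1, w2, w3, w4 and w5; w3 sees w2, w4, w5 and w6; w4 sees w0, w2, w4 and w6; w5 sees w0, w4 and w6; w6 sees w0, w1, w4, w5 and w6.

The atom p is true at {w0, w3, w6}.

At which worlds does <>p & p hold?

{w0, w3, w6}

w0: <>p is T, p is T. ✓
w1: <>p is T, p is F. ✗
w2: <>p is T, p is F. ✗
w3: <>p is T, p is T. ✓
w4: <>p is T, p is F. ✗
w5: <>p is T, p is F. ✗
w6: <>p is T, p is T. ✓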